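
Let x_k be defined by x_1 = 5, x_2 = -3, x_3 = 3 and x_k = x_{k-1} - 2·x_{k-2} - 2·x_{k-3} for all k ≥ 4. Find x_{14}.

371

Step forward from the initial values:
x_4 = -1  x_5 = -1  x_6 = -5  …  x_{11} = -65  x_{12} = -117  x_{13} = 7  x_{14} = 371.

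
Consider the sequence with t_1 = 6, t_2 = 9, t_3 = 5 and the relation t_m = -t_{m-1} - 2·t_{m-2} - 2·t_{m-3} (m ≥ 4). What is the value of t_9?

11

Compute successive terms:
t_4 = -35; t_5 = 7; t_6 = 53; t_7 = 3; t_8 = -123; t_9 = 11.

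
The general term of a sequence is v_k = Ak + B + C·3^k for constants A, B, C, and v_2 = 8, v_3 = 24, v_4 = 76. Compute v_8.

6548

At k = 2, 3, 4: 2A + B + 9C = 8; 3A + B + 27C = 24; 4A + B + 81C = 76.
Subtracting the first from the second: A + 18C = 16.
Subtracting the second from the third: A + 54C = 52.
Solving: C = 1, A = -2, then B = 3.
So v_k = -2·k + 3 + 1·3^k; at k=8 this is 6548.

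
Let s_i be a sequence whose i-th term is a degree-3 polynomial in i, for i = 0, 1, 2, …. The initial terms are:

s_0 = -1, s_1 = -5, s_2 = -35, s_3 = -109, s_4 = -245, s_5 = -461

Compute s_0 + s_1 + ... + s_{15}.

-47816

1st diffs: -4, -30, -74, -136, -216.
2nd diffs: -26, -44, -62, -80.
3rd diffs: -18, -18, -18 (constant).
Newton forward-difference form: s_i = -1 + (-4)·C(i,1) + (-26)·C(i,2) + (-18)·C(i,3).
Continuing: …, -775, -1205, -1769, -2485, …, s_{15} = -10981.
Summing i = 0..15 (16 terms) gives -47816.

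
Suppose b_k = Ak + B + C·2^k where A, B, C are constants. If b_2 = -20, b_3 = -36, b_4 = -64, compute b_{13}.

Plug in k = 2, 3, 4: 2A + B + 4C = -20; 3A + B + 8C = -36; 4A + B + 16C = -64.
Subtracting the first from the second: A + 4C = -16.
Subtracting the second from the third: A + 8C = -28.
Solving: C = -3, A = -4, then B = 0.
Hence b_{13} = -4·13 + 0 + (-3)·8192 = -24628.

-24628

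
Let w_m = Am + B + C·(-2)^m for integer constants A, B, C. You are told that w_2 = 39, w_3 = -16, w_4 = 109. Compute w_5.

-126

Plug in m = 2, 3, 4: 2A + B + 4C = 39; 3A + B - 8C = -16; 4A + B + 16C = 109.
Subtracting the first from the second: A - 12C = -55.
Subtracting the second from the third: A + 24C = 125.
Solving: C = 5, A = 5, then B = 9.
Therefore w_5 = 25 + 9 + 5·(-32) = -126.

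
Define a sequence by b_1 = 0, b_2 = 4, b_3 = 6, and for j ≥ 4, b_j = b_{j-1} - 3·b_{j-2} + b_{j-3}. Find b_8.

Step forward from the initial values:
b_4 = -6;  b_5 = -20;  b_6 = 4;  b_7 = 58;  b_8 = 26.

26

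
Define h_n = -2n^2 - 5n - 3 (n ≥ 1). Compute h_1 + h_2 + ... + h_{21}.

-7840

Over n = 1..21: Σn = 231, Σn² = 3311.
Total = (-2)·3311 + (-5)·231 + (-3)·21 = -7840.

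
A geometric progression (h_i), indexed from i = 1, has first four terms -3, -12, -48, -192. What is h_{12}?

-12582912

Common ratio r = 4.
h_i = (-3)·4^(i-1).
h_{12} = (-3)·4^11 = -12582912.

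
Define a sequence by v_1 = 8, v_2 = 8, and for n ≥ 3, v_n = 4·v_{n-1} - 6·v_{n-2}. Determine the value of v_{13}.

Applying the relation repeatedly:
v_3 = -16;  v_4 = -112;  v_5 = -352;  …;  v_{10} = 30848;  v_{11} = 67328;  v_{12} = 84224;  v_{13} = -67072.

-67072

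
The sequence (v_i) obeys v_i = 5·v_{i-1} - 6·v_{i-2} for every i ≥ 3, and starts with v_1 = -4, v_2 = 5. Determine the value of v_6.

Step forward from the initial values:
v_3 = 49;  v_4 = 215;  v_5 = 781;  v_6 = 2615.
(Characteristic roots are 3 and 2.)

2615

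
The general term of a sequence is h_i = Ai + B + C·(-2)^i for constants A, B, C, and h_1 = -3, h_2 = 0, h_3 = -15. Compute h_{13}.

Write the equations: A + B - 2C = -3; 2A + B + 4C = 0; 3A + B - 8C = -15.
Subtracting the first from the second: A + 6C = 3.
Subtracting the second from the third: A - 12C = -15.
Solving: C = 1, A = -3, then B = 2.
So h_i = -3·i + 2 + 1·(-2)^i; at i=13 this is -8229.

-8229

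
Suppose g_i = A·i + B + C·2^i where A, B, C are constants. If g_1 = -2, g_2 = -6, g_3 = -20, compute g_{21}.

At i = 1, 2, 3: A + B + 2C = -2; 2A + B + 4C = -6; 3A + B + 8C = -20.
Subtracting the first from the second: A + 2C = -4.
Subtracting the second from the third: A + 4C = -14.
Solving: C = -5, A = 6, then B = 2.
So g_i = 6·i + 2 + (-5)·2^i; at i=21 this is -10485632.

-10485632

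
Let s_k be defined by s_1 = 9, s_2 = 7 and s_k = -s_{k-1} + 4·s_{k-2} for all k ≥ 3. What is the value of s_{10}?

Applying the relation repeatedly:
s_3 = 29  s_4 = -1  s_5 = 117  s_6 = -121  s_7 = 589  s_8 = -1073  s_9 = 3429  s_{10} = -7721.

-7721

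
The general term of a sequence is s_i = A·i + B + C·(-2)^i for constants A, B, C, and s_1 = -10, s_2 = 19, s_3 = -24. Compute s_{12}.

Write the equations: A + B - 2C = -10; 2A + B + 4C = 19; 3A + B - 8C = -24.
Subtracting the first from the second: A + 6C = 29.
Subtracting the second from the third: A - 12C = -43.
Solving: C = 4, A = 5, then B = -7.
Hence s_{12} = 5·12 + (-7) + 4·4096 = 16437.

16437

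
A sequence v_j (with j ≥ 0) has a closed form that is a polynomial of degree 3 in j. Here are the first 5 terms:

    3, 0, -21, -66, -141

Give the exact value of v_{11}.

-2010

1st diffs: -3, -21, -45, -75.
2nd diffs: -18, -24, -30.
3rd diffs: -6, -6 (constant).
So v_j = -j^3 - 6j^2 + 4j + 3.
Evaluating at j = 11 gives v_{11} = -2010.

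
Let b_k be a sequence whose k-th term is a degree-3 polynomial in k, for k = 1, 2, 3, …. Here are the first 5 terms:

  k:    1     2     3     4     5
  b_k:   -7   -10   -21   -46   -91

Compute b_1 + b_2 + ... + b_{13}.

-6903

1st diffs: -3, -11, -25, -45.
2nd diffs: -8, -14, -20.
3rd diffs: -6, -6 (constant).
Newton forward-difference form: b_k = -7 + (-3)·C(k-1,1) + (-8)·C(k-1,2) + (-6)·C(k-1,3).
Continuing: …, -162, -265, -406, -591, …, b_{13} = -1891.
Summing k = 1..13 (13 terms) gives -6903.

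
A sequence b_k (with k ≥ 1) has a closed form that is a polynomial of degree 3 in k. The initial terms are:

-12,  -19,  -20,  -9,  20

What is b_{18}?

4765

1st diffs: -7, -1, 11, 29.
2nd diffs: 6, 12, 18.
3rd diffs: 6, 6 (constant).
So b_k = k^3 - 3k^2 - 5k - 5.
Evaluating at k = 18 gives b_{18} = 4765.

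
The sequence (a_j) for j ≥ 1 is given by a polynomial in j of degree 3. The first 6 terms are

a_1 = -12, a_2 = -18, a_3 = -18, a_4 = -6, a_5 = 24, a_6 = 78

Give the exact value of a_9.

1st diffs: -6, 0, 12, 30, 54.
2nd diffs: 6, 12, 18, 24.
3rd diffs: 6, 6, 6 (constant).
Newton forward-difference form: a_j = -12 + (-6)·C(j-1,1) + 6·C(j-1,2) + 6·C(j-1,3).
At j = 9: j-1 = 8, so a_9 = -12 - 48 + 168 + 336 = 444.

444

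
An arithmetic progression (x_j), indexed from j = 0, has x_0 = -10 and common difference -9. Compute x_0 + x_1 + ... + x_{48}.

-11074

x_j = -10 + (j - 0)·(-9).
x_{48} = -442; S = 49·(-10 + (-442))/2 = -11074.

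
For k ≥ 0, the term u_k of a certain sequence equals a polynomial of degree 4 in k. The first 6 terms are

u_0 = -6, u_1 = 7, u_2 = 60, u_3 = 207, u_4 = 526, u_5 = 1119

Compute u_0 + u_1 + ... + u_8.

1st diffs: 13, 53, 147, 319, 593.
2nd diffs: 40, 94, 172, 274.
3rd diffs: 54, 78, 102.
4th diffs: 24, 24 (constant).
Newton forward-difference form: u_k = -6 + 13·C(k,1) + 40·C(k,2) + 54·C(k,3) + 24·C(k,4).
Continuing: 2112, 3655, 5922.
Summing k = 0..8 (9 terms) gives 13602.

13602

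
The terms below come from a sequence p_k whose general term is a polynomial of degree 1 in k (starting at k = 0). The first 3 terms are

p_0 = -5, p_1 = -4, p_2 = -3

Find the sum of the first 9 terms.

-9

1st diffs: 1, 1 (constant).
So p_k = k - 5.
Continuing: …, -2, -1, 0, 1, …, p_8 = 3.
Summing k = 0..8 (9 terms) gives -9.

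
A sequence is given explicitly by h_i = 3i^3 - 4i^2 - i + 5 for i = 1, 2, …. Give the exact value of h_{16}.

h_{16} = 3·16^3 - 4·16^2 - 1·16 + 5 = 11253.

11253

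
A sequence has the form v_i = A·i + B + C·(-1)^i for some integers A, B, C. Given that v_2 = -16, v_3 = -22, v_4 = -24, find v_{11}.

At i = 2, 3, 4: 2A + B + C = -16; 3A + B - C = -22; 4A + B + C = -24.
Subtracting the first from the second: A - 2C = -6.
Subtracting the second from the third: A + 2C = -2.
Solving: C = 1, A = -4, then B = -9.
So v_i = -4·i + (-9) + 1·(-1)^i; at i=11 this is -54.

-54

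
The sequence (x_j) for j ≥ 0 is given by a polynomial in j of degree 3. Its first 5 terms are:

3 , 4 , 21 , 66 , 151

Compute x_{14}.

1st diffs: 1, 17, 45, 85.
2nd diffs: 16, 28, 40.
3rd diffs: 12, 12 (constant).
Newton forward-difference form: x_j = 3 + 1·C(j,1) + 16·C(j,2) + 12·C(j,3).
At j = 14: j = 14, so x_{14} = 3 + 14 + 1456 + 4368 = 5841.

5841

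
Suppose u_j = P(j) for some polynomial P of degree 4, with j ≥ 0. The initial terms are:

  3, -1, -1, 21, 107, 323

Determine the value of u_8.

2771

1st diffs: -4, 0, 22, 86, 216.
2nd diffs: 4, 22, 64, 130.
3rd diffs: 18, 42, 66.
4th diffs: 24, 24 (constant).
So u_j = j^4 - 3j^3 + 4j^2 - 6j + 3.
Evaluating at j = 8 gives u_8 = 2771.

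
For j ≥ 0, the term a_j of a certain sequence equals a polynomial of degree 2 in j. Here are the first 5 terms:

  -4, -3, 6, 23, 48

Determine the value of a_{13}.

633

1st diffs: 1, 9, 17, 25.
2nd diffs: 8, 8, 8 (constant).
Newton forward-difference form: a_j = -4 + 1·C(j,1) + 8·C(j,2).
At j = 13: j = 13, so a_{13} = -4 + 13 + 624 = 633.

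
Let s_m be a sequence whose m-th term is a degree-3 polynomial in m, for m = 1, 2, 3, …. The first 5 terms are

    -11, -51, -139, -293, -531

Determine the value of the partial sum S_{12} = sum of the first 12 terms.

-22242

1st diffs: -40, -88, -154, -238.
2nd diffs: -48, -66, -84.
3rd diffs: -18, -18 (constant).
Newton forward-difference form: s_m = -11 + (-40)·C(m-1,1) + (-48)·C(m-1,2) + (-18)·C(m-1,3).
Continuing: …, -871, -1331, -1929, -2683, …, s_{12} = -6061.
Summing m = 1..12 (12 terms) gives -22242.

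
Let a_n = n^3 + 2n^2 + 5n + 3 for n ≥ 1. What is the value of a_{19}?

7679

a_{19} = 1·19^3 + 2·19^2 + 5·19 + 3 = 7679.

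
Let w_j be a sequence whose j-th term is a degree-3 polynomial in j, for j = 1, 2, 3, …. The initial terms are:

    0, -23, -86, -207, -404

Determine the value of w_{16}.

1st diffs: -23, -63, -121, -197.
2nd diffs: -40, -58, -76.
3rd diffs: -18, -18 (constant).
Newton forward-difference form: w_j = (-23)·C(j-1,1) + (-40)·C(j-1,2) + (-18)·C(j-1,3).
At j = 16: j-1 = 15, so w_{16} = -345 - 4200 - 8190 = -12735.

-12735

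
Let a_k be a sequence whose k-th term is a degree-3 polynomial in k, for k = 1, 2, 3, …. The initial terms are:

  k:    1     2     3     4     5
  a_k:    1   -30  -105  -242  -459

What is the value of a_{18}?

1st diffs: -31, -75, -137, -217.
2nd diffs: -44, -62, -80.
3rd diffs: -18, -18 (constant).
So a_k = -3k^3 - 4k^2 + 2k + 6.
Evaluating at k = 18 gives a_{18} = -18750.

-18750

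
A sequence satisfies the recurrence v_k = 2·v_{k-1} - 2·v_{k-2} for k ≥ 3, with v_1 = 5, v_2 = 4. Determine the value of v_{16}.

768

Iterate the recurrence:
v_3 = -2  v_4 = -12  v_5 = -20  …  v_{13} = -320  v_{14} = -256  v_{15} = 128  v_{16} = 768.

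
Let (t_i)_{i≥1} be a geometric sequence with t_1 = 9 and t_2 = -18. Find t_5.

Common ratio r = -2.
t_i = 9·(-2)^(i-1).
t_5 = 9·(-2)^4 = 144.

144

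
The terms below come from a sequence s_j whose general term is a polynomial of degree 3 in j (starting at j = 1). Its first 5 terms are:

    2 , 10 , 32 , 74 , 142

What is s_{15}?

1st diffs: 8, 22, 42, 68.
2nd diffs: 14, 20, 26.
3rd diffs: 6, 6 (constant).
Newton forward-difference form: s_j = 2 + 8·C(j-1,1) + 14·C(j-1,2) + 6·C(j-1,3).
At j = 15: j-1 = 14, so s_{15} = 2 + 112 + 1274 + 2184 = 3572.

3572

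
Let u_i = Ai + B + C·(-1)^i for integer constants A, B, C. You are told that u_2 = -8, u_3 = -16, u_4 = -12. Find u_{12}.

Plug in i = 2, 3, 4: 2A + B + C = -8; 3A + B - C = -16; 4A + B + C = -12.
Subtracting the first from the second: A - 2C = -8.
Subtracting the second from the third: A + 2C = 4.
Solving: C = 3, A = -2, then B = -7.
Hence u_{12} = -2·12 + (-7) + 3·1 = -28.

-28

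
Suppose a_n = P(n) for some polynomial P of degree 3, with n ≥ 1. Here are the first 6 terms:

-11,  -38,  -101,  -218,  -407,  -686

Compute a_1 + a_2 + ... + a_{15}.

1st diffs: -27, -63, -117, -189, -279.
2nd diffs: -36, -54, -72, -90.
3rd diffs: -18, -18, -18 (constant).
Newton forward-difference form: a_n = -11 + (-27)·C(n-1,1) + (-36)·C(n-1,2) + (-18)·C(n-1,3).
Continuing: …, -1073, -1586, -2243, -3062, …, a_{15} = -10217.
Summing n = 1..15 (15 terms) gives -43950.

-43950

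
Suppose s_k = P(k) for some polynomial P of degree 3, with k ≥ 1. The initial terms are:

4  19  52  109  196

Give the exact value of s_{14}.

1st diffs: 15, 33, 57, 87.
2nd diffs: 18, 24, 30.
3rd diffs: 6, 6 (constant).
So s_k = k^3 + 3k^2 - k + 1.
Evaluating at k = 14 gives s_{14} = 3319.

3319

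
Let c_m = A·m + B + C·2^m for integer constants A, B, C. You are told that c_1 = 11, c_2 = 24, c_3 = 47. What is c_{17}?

Write the equations: A + B + 2C = 11; 2A + B + 4C = 24; 3A + B + 8C = 47.
Subtracting the first from the second: A + 2C = 13.
Subtracting the second from the third: A + 4C = 23.
Solving: C = 5, A = 3, then B = -2.
So c_m = 3·m + (-2) + 5·2^m; at m=17 this is 655409.

655409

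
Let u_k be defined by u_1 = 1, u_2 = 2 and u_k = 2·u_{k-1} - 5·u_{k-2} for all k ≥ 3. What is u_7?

139

Step forward from the initial values:
u_3 = -1, u_4 = -12, u_5 = -19, u_6 = 22, u_7 = 139.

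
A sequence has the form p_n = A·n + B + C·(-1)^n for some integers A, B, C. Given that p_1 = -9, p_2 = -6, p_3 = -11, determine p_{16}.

-20

Plug in n = 1, 2, 3: A + B - C = -9; 2A + B + C = -6; 3A + B - C = -11.
Subtracting the first from the second: A + 2C = 3.
Subtracting the second from the third: A - 2C = -5.
Solving: C = 2, A = -1, then B = -6.
Therefore p_{16} = -16 + (-6) + 2·1 = -20.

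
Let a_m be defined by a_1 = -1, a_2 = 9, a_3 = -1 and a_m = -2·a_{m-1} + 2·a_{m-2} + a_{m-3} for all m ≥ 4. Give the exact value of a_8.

Step forward from the initial values:
a_4 = 19, a_5 = -31, a_6 = 99, a_7 = -241, a_8 = 649.

649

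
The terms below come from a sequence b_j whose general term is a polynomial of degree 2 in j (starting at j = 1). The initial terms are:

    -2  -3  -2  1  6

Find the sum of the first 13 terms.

468

1st diffs: -1, 1, 3, 5.
2nd diffs: 2, 2, 2 (constant).
Newton forward-difference form: b_j = -2 + (-1)·C(j-1,1) + 2·C(j-1,2).
Continuing: …, 13, 22, 33, 46, …, b_{13} = 118.
Summing j = 1..13 (13 terms) gives 468.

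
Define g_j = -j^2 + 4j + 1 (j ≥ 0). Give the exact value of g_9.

-44

g_9 = -1·9^2 + 4·9 + 1 = -44.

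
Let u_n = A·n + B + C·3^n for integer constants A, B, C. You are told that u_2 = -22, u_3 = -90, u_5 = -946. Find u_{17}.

-516560578

At n = 2, 3, 5: 2A + B + 9C = -22; 3A + B + 27C = -90; 5A + B + 243C = -946.
Subtracting the first from the second: A + 18C = -68.
Subtracting the second from the third: 2A + 216C = -856.
Solving: C = -4, A = 4, then B = 6.
So u_n = 4·n + 6 + (-4)·3^n; at n=17 this is -516560578.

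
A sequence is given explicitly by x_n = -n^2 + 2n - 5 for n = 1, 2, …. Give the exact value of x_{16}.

-229

x_{16} = -1·16^2 + 2·16 - 5 = -229.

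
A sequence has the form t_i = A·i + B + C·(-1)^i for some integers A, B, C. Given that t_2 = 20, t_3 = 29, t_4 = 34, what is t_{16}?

Write the equations: 2A + B + C = 20; 3A + B - C = 29; 4A + B + C = 34.
Subtracting the first from the second: A - 2C = 9.
Subtracting the second from the third: A + 2C = 5.
Solving: C = -1, A = 7, then B = 7.
Therefore t_{16} = 112 + 7 + (-1)·1 = 118.

118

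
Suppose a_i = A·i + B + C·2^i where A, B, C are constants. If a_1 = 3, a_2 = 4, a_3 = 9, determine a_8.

490

The three given values yield: A + B + 2C = 3; 2A + B + 4C = 4; 3A + B + 8C = 9.
Subtracting the first from the second: A + 2C = 1.
Subtracting the second from the third: A + 4C = 5.
Solving: C = 2, A = -3, then B = 2.
Hence a_8 = -3·8 + 2 + 2·256 = 490.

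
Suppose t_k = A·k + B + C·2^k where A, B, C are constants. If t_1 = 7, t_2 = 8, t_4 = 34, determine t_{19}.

1572775

The three given values yield: A + B + 2C = 7; 2A + B + 4C = 8; 4A + B + 16C = 34.
Subtracting the first from the second: A + 2C = 1.
Subtracting the second from the third: 2A + 12C = 26.
Solving: C = 3, A = -5, then B = 6.
Therefore t_{19} = -95 + 6 + 3·524288 = 1572775.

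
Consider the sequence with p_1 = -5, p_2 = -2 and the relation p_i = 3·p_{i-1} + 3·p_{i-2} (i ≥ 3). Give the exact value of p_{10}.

Compute successive terms:
p_3 = -21; p_4 = -69; p_5 = -270; p_6 = -1017; p_7 = -3861; p_8 = -14634; p_9 = -55485; p_{10} = -210357.

-210357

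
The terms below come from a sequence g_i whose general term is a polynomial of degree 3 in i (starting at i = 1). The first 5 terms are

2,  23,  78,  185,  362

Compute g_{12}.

5073

1st diffs: 21, 55, 107, 177.
2nd diffs: 34, 52, 70.
3rd diffs: 18, 18 (constant).
Newton forward-difference form: g_i = 2 + 21·C(i-1,1) + 34·C(i-1,2) + 18·C(i-1,3).
At i = 12: i-1 = 11, so g_{12} = 2 + 231 + 1870 + 2970 = 5073.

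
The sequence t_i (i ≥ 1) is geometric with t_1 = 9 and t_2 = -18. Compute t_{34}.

-77309411328

Common ratio r = -2.
t_i = 9·(-2)^(i-1).
t_{34} = 9·(-2)^33 = -77309411328.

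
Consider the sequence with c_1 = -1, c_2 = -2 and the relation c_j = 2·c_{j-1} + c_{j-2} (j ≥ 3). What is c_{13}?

c_3 = -5  c_4 = -12  c_5 = -29  …  c_{10} = -2378  c_{11} = -5741  c_{12} = -13860  c_{13} = -33461.

-33461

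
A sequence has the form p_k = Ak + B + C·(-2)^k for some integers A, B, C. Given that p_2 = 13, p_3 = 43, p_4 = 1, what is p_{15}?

65635

At k = 2, 3, 4: 2A + B + 4C = 13; 3A + B - 8C = 43; 4A + B + 16C = 1.
Subtracting the first from the second: A - 12C = 30.
Subtracting the second from the third: A + 24C = -42.
Solving: C = -2, A = 6, then B = 9.
Hence p_{15} = 6·15 + 9 + (-2)·(-32768) = 65635.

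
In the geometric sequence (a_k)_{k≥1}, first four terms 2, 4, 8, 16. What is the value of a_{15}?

32768

Common ratio r = 2.
a_k = 2·2^(k-1).
a_{15} = 2·2^14 = 32768.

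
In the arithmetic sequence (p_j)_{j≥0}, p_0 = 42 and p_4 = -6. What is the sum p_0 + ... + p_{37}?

-6840

Common difference d = (-6 - 42) / (4 - 0) = -12.
p_j = 42 + (j - 0)·(-12).
p_{37} = -402; S = 38·(42 + (-402))/2 = -6840.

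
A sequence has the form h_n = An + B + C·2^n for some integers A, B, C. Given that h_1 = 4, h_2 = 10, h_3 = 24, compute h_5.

116

Plug in n = 1, 2, 3: A + B + 2C = 4; 2A + B + 4C = 10; 3A + B + 8C = 24.
Subtracting the first from the second: A + 2C = 6.
Subtracting the second from the third: A + 4C = 14.
Solving: C = 4, A = -2, then B = -2.
So h_n = -2·n + (-2) + 4·2^n; at n=5 this is 116.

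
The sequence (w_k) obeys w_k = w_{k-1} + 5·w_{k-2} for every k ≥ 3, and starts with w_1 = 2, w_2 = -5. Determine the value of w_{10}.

-3620

Compute successive terms:
w_3 = 5; w_4 = -20; w_5 = 5; w_6 = -95; w_7 = -70; w_8 = -545; w_9 = -895; w_{10} = -3620.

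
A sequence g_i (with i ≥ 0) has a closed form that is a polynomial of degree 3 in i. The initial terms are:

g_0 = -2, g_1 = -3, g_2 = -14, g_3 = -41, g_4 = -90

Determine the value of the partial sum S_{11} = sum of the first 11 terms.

1st diffs: -1, -11, -27, -49.
2nd diffs: -10, -16, -22.
3rd diffs: -6, -6 (constant).
So g_i = -i^3 - 2i^2 + 2i - 2.
Continuing: …, -167, -278, -429, -626, …, g_{10} = -1182.
Summing i = 0..10 (11 terms) gives -3707.

-3707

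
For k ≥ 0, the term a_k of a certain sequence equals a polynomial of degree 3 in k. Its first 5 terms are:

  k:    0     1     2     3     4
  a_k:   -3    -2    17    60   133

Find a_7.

1st diffs: 1, 19, 43, 73.
2nd diffs: 18, 24, 30.
3rd diffs: 6, 6 (constant).
Newton forward-difference form: a_k = -3 + 1·C(k,1) + 18·C(k,2) + 6·C(k,3).
At k = 7: k = 7, so a_7 = -3 + 7 + 378 + 210 = 592.

592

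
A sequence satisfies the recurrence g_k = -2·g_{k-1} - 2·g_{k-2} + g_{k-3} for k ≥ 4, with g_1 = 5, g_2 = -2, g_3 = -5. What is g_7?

g_4 = 19, g_5 = -30, g_6 = 17, g_7 = 45.

45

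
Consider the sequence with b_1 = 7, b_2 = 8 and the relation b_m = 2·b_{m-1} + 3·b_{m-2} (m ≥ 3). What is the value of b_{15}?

17936137

Iterate the recurrence:
b_3 = 37; b_4 = 98; b_5 = 307; …; b_{12} = 664298; b_{13} = 1992907; b_{14} = 5978708; b_{15} = 17936137.
(Characteristic roots are 3 and -1.)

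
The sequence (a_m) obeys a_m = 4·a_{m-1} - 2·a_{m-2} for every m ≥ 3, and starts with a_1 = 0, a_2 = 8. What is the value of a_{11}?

Compute successive terms:
a_3 = 32;  a_4 = 112;  a_5 = 384;  a_6 = 1312;  a_7 = 4480;  a_8 = 15296;  a_9 = 52224;  a_{10} = 178304;  a_{11} = 608768.

608768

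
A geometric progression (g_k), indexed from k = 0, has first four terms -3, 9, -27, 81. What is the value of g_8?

-19683

Common ratio r = -3.
g_k = (-3)·(-3)^(k-0).
g_8 = (-3)·(-3)^8 = -19683.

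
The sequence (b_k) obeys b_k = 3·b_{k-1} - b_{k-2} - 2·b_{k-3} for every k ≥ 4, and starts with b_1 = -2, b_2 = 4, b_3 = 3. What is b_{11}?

Step forward from the initial values:
b_4 = 9;  b_5 = 16;  b_6 = 33;  b_7 = 65;  b_8 = 130;  b_9 = 259;  b_{10} = 517;  b_{11} = 1032.

1032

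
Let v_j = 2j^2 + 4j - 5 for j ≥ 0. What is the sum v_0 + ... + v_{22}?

Over j = 0..22: Σj = 253, Σj² = 3795.
Total = (2)·3795 + (4)·253 + (-5)·23 = 8487.

8487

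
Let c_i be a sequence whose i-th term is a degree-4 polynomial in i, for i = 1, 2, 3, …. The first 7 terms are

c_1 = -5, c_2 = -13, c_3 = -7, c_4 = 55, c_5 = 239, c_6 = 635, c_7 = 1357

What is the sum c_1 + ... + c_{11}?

26763

1st diffs: -8, 6, 62, 184, 396, 722.
2nd diffs: 14, 56, 122, 212, 326.
3rd diffs: 42, 66, 90, 114.
4th diffs: 24, 24, 24 (constant).
Newton forward-difference form: c_i = -5 + (-8)·C(i-1,1) + 14·C(i-1,2) + 42·C(i-1,3) + 24·C(i-1,4).
Continuing: 2543, 4355, 6979, 10625.
Summing i = 1..11 (11 terms) gives 26763.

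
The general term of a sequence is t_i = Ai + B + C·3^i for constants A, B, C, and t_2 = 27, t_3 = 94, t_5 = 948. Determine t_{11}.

708534

At i = 2, 3, 5: 2A + B + 9C = 27; 3A + B + 27C = 94; 5A + B + 243C = 948.
Subtracting the first from the second: A + 18C = 67.
Subtracting the second from the third: 2A + 216C = 854.
Solving: C = 4, A = -5, then B = 1.
Hence t_{11} = -5·11 + 1 + 4·177147 = 708534.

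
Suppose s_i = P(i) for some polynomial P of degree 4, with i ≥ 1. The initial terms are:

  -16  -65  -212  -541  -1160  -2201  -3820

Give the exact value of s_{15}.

-64220

1st diffs: -49, -147, -329, -619, -1041, -1619.
2nd diffs: -98, -182, -290, -422, -578.
3rd diffs: -84, -108, -132, -156.
4th diffs: -24, -24, -24 (constant).
So s_i = -i^4 - 4i^3 - 6i - 5.
Evaluating at i = 15 gives s_{15} = -64220.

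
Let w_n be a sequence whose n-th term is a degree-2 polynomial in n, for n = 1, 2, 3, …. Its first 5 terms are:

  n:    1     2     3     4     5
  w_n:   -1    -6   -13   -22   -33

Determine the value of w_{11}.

-141

1st diffs: -5, -7, -9, -11.
2nd diffs: -2, -2, -2 (constant).
Newton forward-difference form: w_n = -1 + (-5)·C(n-1,1) + (-2)·C(n-1,2).
At n = 11: n-1 = 10, so w_{11} = -1 - 50 - 90 = -141.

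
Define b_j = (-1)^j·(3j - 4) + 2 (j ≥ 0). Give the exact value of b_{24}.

(-1)^24 = 1; 3j - 4 at j=24 is 68; so b_{24} = 70.

70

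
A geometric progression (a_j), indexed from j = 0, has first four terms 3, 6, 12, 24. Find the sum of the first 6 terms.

189

Common ratio r = 2.
a_j = 3·2^(j-0).
S = 3·(2^6 - 1)/(2 - 1) = 3·(64 - 1)/(1) = 189.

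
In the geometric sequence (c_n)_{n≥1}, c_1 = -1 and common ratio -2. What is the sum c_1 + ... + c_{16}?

c_n = (-1)·(-2)^(n-1).
S = (-1)·((-2)^16 - 1)/(-2 - 1) = (-1)·(65536 - 1)/(-3) = 21845.

21845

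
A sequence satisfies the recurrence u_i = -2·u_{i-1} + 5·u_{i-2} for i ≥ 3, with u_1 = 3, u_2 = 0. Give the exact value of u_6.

Iterate the recurrence:
u_3 = 15; u_4 = -30; u_5 = 135; u_6 = -420.

-420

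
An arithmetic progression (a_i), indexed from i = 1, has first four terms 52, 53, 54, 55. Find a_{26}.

77

Common difference d = 1.
a_i = 52 + (i - 1)·1.
a_{26} = 52 + 25·1 = 77.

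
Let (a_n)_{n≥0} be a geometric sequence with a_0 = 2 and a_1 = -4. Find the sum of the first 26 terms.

-44739242

Common ratio r = -2.
a_n = 2·(-2)^(n-0).
S = 2·((-2)^26 - 1)/(-2 - 1) = 2·(67108864 - 1)/(-3) = -44739242.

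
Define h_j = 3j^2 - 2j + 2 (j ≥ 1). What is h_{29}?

2467

h_{29} = 3·29^2 - 2·29 + 2 = 2467.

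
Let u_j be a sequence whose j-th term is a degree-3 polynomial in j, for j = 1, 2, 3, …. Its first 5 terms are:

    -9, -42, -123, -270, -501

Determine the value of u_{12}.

-5982

1st diffs: -33, -81, -147, -231.
2nd diffs: -48, -66, -84.
3rd diffs: -18, -18 (constant).
So u_j = -3j^3 - 6j^2 + 6j - 6.
Evaluating at j = 12 gives u_{12} = -5982.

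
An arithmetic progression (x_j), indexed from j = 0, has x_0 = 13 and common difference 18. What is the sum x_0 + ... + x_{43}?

17600

x_j = 13 + (j - 0)·18.
x_{43} = 787; S = 44·(13 + 787)/2 = 17600.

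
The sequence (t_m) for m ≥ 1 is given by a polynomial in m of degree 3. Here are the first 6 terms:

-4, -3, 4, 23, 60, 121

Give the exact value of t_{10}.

1st diffs: 1, 7, 19, 37, 61.
2nd diffs: 6, 12, 18, 24.
3rd diffs: 6, 6, 6 (constant).
So t_m = m^3 - 3m^2 + 3m - 5.
Evaluating at m = 10 gives t_{10} = 725.

725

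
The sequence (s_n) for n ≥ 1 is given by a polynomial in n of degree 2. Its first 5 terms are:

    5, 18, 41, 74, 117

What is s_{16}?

1250

1st diffs: 13, 23, 33, 43.
2nd diffs: 10, 10, 10 (constant).
Newton forward-difference form: s_n = 5 + 13·C(n-1,1) + 10·C(n-1,2).
At n = 16: n-1 = 15, so s_{16} = 5 + 195 + 1050 = 1250.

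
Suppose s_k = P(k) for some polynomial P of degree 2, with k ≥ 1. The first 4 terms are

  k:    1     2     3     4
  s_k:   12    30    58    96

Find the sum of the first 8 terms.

1160

1st diffs: 18, 28, 38.
2nd diffs: 10, 10 (constant).
Newton forward-difference form: s_k = 12 + 18·C(k-1,1) + 10·C(k-1,2).
Continuing: 144, 202, 270, 348.
Summing k = 1..8 (8 terms) gives 1160.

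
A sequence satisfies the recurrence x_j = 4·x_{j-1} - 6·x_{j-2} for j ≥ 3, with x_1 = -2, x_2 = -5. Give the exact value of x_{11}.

x_3 = -8, x_4 = -2, x_5 = 40, x_6 = 172, x_7 = 448, x_8 = 760, x_9 = 352, x_{10} = -3152, x_{11} = -14720.

-14720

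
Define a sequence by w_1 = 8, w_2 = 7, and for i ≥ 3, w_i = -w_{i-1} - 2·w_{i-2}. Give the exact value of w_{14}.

713

Compute successive terms:
w_3 = -23  w_4 = 9  w_5 = 37  …  w_{11} = 349  w_{12} = -15  w_{13} = -683  w_{14} = 713.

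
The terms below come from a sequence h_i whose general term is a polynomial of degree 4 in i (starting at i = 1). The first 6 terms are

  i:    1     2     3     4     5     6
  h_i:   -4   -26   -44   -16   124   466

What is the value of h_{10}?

1st diffs: -22, -18, 28, 140, 342.
2nd diffs: 4, 46, 112, 202.
3rd diffs: 42, 66, 90.
4th diffs: 24, 24 (constant).
So h_i = i^4 - 3i^3 - 5i^2 - i + 4.
Evaluating at i = 10 gives h_{10} = 6494.

6494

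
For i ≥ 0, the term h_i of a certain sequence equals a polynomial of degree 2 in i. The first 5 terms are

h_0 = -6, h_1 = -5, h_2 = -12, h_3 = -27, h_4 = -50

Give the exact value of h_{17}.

-1077

1st diffs: 1, -7, -15, -23.
2nd diffs: -8, -8, -8 (constant).
So h_i = -4i^2 + 5i - 6.
Evaluating at i = 17 gives h_{17} = -1077.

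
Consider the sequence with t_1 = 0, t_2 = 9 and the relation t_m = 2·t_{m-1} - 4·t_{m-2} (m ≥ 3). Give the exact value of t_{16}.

0

t_3 = 18;  t_4 = 0;  t_5 = -72;  …;  t_{13} = 0;  t_{14} = 36864;  t_{15} = 73728;  t_{16} = 0.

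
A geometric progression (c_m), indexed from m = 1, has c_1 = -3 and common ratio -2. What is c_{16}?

c_m = (-3)·(-2)^(m-1).
c_{16} = (-3)·(-2)^15 = 98304.

98304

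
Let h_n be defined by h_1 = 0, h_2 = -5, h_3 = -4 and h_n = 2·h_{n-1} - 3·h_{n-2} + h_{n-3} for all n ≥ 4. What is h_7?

Compute successive terms:
h_4 = 7  h_5 = 21  h_6 = 17  h_7 = -22.

-22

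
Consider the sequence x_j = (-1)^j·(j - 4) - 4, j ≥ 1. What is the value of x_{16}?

(-1)^16 = 1; j - 4 at j=16 is 12; so x_{16} = 8.

8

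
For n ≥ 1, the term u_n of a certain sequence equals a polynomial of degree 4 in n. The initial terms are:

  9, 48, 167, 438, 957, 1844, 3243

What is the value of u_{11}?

17679

1st diffs: 39, 119, 271, 519, 887, 1399.
2nd diffs: 80, 152, 248, 368, 512.
3rd diffs: 72, 96, 120, 144.
4th diffs: 24, 24, 24 (constant).
Newton forward-difference form: u_n = 9 + 39·C(n-1,1) + 80·C(n-1,2) + 72·C(n-1,3) + 24·C(n-1,4).
At n = 11: n-1 = 10, so u_{11} = 9 + 390 + 3600 + 8640 + 5040 = 17679.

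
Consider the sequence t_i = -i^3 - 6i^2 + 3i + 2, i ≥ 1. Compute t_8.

-870

t_8 = -1·8^3 - 6·8^2 + 3·8 + 2 = -870.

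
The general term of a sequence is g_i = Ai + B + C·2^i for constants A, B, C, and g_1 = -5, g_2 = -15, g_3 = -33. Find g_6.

Plug in i = 1, 2, 3: A + B + 2C = -5; 2A + B + 4C = -15; 3A + B + 8C = -33.
Subtracting the first from the second: A + 2C = -10.
Subtracting the second from the third: A + 4C = -18.
Solving: C = -4, A = -2, then B = 5.
Therefore g_6 = -12 + 5 + (-4)·64 = -263.

-263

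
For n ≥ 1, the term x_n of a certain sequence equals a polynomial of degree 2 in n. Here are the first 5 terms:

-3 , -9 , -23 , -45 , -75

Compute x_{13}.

-603

1st diffs: -6, -14, -22, -30.
2nd diffs: -8, -8, -8 (constant).
Newton forward-difference form: x_n = -3 + (-6)·C(n-1,1) + (-8)·C(n-1,2).
At n = 13: n-1 = 12, so x_{13} = -3 - 72 - 528 = -603.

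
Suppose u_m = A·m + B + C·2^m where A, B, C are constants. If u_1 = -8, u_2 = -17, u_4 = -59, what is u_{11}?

-6176

Plug in m = 1, 2, 4: A + B + 2C = -8; 2A + B + 4C = -17; 4A + B + 16C = -59.
Subtracting the first from the second: A + 2C = -9.
Subtracting the second from the third: 2A + 12C = -42.
Solving: C = -3, A = -3, then B = 1.
Therefore u_{11} = -33 + 1 + (-3)·2048 = -6176.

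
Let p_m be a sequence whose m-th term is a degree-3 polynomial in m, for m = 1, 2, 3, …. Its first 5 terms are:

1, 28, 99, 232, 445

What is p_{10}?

1st diffs: 27, 71, 133, 213.
2nd diffs: 44, 62, 80.
3rd diffs: 18, 18 (constant).
Newton forward-difference form: p_m = 1 + 27·C(m-1,1) + 44·C(m-1,2) + 18·C(m-1,3).
At m = 10: m-1 = 9, so p_{10} = 1 + 243 + 1584 + 1512 = 3340.

3340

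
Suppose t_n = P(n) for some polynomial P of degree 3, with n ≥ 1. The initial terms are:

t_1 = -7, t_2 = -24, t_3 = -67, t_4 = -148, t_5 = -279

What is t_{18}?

-11992

1st diffs: -17, -43, -81, -131.
2nd diffs: -26, -38, -50.
3rd diffs: -12, -12 (constant).
So t_n = -2n^3 - n^2 - 4.
Evaluating at n = 18 gives t_{18} = -11992.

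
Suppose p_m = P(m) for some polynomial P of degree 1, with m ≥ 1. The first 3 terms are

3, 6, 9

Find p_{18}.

1st diffs: 3, 3 (constant).
So p_m = 3m.
Evaluating at m = 18 gives p_{18} = 54.

54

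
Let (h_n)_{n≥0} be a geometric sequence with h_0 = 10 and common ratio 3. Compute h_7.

21870

h_n = 10·3^(n-0).
h_7 = 10·3^7 = 21870.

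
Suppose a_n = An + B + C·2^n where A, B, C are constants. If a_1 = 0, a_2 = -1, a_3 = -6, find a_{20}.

The three given values yield: A + B + 2C = 0; 2A + B + 4C = -1; 3A + B + 8C = -6.
Subtracting the first from the second: A + 2C = -1.
Subtracting the second from the third: A + 4C = -5.
Solving: C = -2, A = 3, then B = 1.
Hence a_{20} = 3·20 + 1 + (-2)·1048576 = -2097091.

-2097091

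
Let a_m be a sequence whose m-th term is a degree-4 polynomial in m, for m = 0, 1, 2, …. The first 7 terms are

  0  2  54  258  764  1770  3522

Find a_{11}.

1st diffs: 2, 52, 204, 506, 1006, 1752.
2nd diffs: 50, 152, 302, 500, 746.
3rd diffs: 102, 150, 198, 246.
4th diffs: 48, 48, 48 (constant).
Newton forward-difference form: a_m = 2·C(m,1) + 50·C(m,2) + 102·C(m,3) + 48·C(m,4).
At m = 11: m = 11, so a_{11} = 22 + 2750 + 16830 + 15840 = 35442.

35442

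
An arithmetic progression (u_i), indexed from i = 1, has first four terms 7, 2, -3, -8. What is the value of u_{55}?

Common difference d = -5.
u_i = 7 + (i - 1)·(-5).
u_{55} = 7 + 54·(-5) = -263.

-263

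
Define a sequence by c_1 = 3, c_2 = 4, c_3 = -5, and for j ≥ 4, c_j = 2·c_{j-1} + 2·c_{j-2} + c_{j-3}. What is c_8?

-84

Applying the relation repeatedly:
c_4 = 1;  c_5 = -4;  c_6 = -11;  c_7 = -29;  c_8 = -84.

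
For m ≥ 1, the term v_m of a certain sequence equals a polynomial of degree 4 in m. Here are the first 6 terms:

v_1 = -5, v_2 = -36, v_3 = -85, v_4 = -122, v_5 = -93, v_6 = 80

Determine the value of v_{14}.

23928

1st diffs: -31, -49, -37, 29, 173.
2nd diffs: -18, 12, 66, 144.
3rd diffs: 30, 54, 78.
4th diffs: 24, 24 (constant).
Newton forward-difference form: v_m = -5 + (-31)·C(m-1,1) + (-18)·C(m-1,2) + 30·C(m-1,3) + 24·C(m-1,4).
At m = 14: m-1 = 13, so v_{14} = -5 - 403 - 1404 + 8580 + 17160 = 23928.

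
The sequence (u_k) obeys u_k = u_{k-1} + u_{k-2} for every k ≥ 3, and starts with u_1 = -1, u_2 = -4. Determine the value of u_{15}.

u_3 = -5; u_4 = -9; u_5 = -14; …; u_{12} = -411; u_{13} = -665; u_{14} = -1076; u_{15} = -1741.

-1741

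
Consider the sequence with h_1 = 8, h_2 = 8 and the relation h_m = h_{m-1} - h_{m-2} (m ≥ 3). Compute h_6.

0

Step forward from the initial values:
h_3 = 0; h_4 = -8; h_5 = -8; h_6 = 0.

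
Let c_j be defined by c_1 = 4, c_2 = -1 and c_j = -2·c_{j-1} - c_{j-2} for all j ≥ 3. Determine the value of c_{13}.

Compute successive terms:
c_3 = -2;  c_4 = 5;  c_5 = -8;  …;  c_{10} = 23;  c_{11} = -26;  c_{12} = 29;  c_{13} = -32.
(Characteristic roots are -1 and -1.)

-32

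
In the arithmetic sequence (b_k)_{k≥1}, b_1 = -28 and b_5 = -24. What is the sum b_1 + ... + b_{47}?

Common difference d = (-24 - (-28)) / (5 - 1) = 1.
b_k = -28 + (k - 1)·1.
b_{47} = 18; S = 47·(-28 + 18)/2 = -235.

-235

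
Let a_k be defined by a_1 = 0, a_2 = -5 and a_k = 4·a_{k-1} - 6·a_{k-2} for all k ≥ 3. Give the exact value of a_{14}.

Iterate the recurrence:
a_3 = -20;  a_4 = -50;  a_5 = -80;  …;  a_{11} = 3520;  a_{12} = -31520;  a_{13} = -147200;  a_{14} = -399680.

-399680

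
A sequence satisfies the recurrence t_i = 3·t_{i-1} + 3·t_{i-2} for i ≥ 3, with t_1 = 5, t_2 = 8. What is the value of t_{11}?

1600884

Iterate the recurrence:
t_3 = 39; t_4 = 141; t_5 = 540; t_6 = 2043; t_7 = 7749; t_8 = 29376; t_9 = 111375; t_{10} = 422253; t_{11} = 1600884.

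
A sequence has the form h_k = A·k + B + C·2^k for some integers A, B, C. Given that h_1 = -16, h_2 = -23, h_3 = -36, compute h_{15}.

-98328

Write the equations: A + B + 2C = -16; 2A + B + 4C = -23; 3A + B + 8C = -36.
Subtracting the first from the second: A + 2C = -7.
Subtracting the second from the third: A + 4C = -13.
Solving: C = -3, A = -1, then B = -9.
Hence h_{15} = -1·15 + (-9) + (-3)·32768 = -98328.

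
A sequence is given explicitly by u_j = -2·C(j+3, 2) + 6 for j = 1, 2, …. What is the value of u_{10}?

C(13, 2) = 78, so u_{10} = -150.

-150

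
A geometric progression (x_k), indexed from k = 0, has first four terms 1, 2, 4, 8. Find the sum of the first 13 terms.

8191

Common ratio r = 2.
x_k = 1·2^(k-0).
S = 1·(2^13 - 1)/(2 - 1) = 1·(8192 - 1)/(1) = 8191.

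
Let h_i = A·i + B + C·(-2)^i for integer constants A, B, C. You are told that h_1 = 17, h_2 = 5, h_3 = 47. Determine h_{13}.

At i = 1, 2, 3: A + B - 2C = 17; 2A + B + 4C = 5; 3A + B - 8C = 47.
Subtracting the first from the second: A + 6C = -12.
Subtracting the second from the third: A - 12C = 42.
Solving: C = -3, A = 6, then B = 5.
Therefore h_{13} = 78 + 5 + (-3)·(-8192) = 24659.

24659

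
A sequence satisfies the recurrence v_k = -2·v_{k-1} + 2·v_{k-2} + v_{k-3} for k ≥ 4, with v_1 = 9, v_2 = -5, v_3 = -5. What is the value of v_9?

-1461

Step forward from the initial values:
v_4 = 9, v_5 = -33, v_6 = 79, v_7 = -215, v_8 = 555, v_9 = -1461.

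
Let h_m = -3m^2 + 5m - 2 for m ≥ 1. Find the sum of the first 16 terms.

-3840

Over m = 1..16: Σm = 136, Σm² = 1496.
Total = (-3)·1496 + (5)·136 + (-2)·16 = -3840.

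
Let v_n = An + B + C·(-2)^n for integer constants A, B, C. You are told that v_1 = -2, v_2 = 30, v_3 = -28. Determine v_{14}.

Write the equations: A + B - 2C = -2; 2A + B + 4C = 30; 3A + B - 8C = -28.
Subtracting the first from the second: A + 6C = 32.
Subtracting the second from the third: A - 12C = -58.
Solving: C = 5, A = 2, then B = 6.
So v_n = 2·n + 6 + 5·(-2)^n; at n=14 this is 81954.

81954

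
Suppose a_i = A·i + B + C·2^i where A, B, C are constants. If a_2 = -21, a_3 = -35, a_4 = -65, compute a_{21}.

The three given values yield: 2A + B + 4C = -21; 3A + B + 8C = -35; 4A + B + 16C = -65.
Subtracting the first from the second: A + 4C = -14.
Subtracting the second from the third: A + 8C = -30.
Solving: C = -4, A = 2, then B = -9.
So a_i = 2·i + (-9) + (-4)·2^i; at i=21 this is -8388575.

-8388575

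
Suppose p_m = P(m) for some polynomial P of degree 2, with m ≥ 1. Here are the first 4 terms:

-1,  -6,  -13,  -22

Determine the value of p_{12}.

-166

1st diffs: -5, -7, -9.
2nd diffs: -2, -2 (constant).
Newton forward-difference form: p_m = -1 + (-5)·C(m-1,1) + (-2)·C(m-1,2).
At m = 12: m-1 = 11, so p_{12} = -1 - 55 - 110 = -166.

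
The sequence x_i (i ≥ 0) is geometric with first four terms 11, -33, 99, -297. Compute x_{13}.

Common ratio r = -3.
x_i = 11·(-3)^(i-0).
x_{13} = 11·(-3)^13 = -17537553.

-17537553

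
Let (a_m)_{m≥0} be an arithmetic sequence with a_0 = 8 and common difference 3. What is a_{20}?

a_m = 8 + (m - 0)·3.
a_{20} = 8 + 20·3 = 68.

68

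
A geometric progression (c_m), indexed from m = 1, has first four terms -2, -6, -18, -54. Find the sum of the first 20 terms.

Common ratio r = 3.
c_m = (-2)·3^(m-1).
S = (-2)·(3^20 - 1)/(3 - 1) = (-2)·(3486784401 - 1)/(2) = -3486784400.

-3486784400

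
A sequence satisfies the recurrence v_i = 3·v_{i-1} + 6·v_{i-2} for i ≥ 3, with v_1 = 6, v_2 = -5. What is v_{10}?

328617

Step forward from the initial values:
v_3 = 21; v_4 = 33; v_5 = 225; v_6 = 873; v_7 = 3969; v_8 = 17145; v_9 = 75249; v_{10} = 328617.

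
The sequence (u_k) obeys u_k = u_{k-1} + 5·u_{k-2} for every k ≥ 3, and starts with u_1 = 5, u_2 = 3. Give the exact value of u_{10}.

26383

u_3 = 28  u_4 = 43  u_5 = 183  u_6 = 398  u_7 = 1313  u_8 = 3303  u_9 = 9868  u_{10} = 26383.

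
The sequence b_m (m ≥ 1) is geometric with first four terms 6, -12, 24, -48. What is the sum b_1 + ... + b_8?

-510

Common ratio r = -2.
b_m = 6·(-2)^(m-1).
S = 6·((-2)^8 - 1)/(-2 - 1) = 6·(256 - 1)/(-3) = -510.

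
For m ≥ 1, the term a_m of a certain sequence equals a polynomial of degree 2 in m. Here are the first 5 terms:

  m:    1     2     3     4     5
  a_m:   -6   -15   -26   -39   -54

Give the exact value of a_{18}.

-431

1st diffs: -9, -11, -13, -15.
2nd diffs: -2, -2, -2 (constant).
Newton forward-difference form: a_m = -6 + (-9)·C(m-1,1) + (-2)·C(m-1,2).
At m = 18: m-1 = 17, so a_{18} = -6 - 153 - 272 = -431.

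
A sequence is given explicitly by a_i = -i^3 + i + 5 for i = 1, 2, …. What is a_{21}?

a_{21} = -1·21^3 + 1·21 + 5 = -9235.

-9235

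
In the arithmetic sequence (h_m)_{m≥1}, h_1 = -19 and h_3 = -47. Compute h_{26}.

Common difference d = (-47 - (-19)) / (3 - 1) = -14.
h_m = -19 + (m - 1)·(-14).
h_{26} = -19 + 25·(-14) = -369.

-369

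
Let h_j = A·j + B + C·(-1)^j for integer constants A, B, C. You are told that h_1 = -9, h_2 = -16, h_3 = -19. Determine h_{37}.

-189

Write the equations: A + B - C = -9; 2A + B + C = -16; 3A + B - C = -19.
Subtracting the first from the second: A + 2C = -7.
Subtracting the second from the third: A - 2C = -3.
Solving: C = -1, A = -5, then B = -5.
So h_j = -5·j + (-5) + (-1)·(-1)^j; at j=37 this is -189.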